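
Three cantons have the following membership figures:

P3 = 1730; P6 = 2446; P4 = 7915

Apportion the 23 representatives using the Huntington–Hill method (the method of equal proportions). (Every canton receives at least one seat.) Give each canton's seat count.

P3=3; P6=5; P4=15

With divisor 529: modified quotas P3 3.270, P6 4.624, P4 14.962.
Geometric-mean thresholds: P3 √(3·4)=3.464, P6 √(4·5)=4.472, P4 √(14·15)=14.491.
Each quota rounded against its threshold gives P3 3, P6 5, P4 15 (total 23).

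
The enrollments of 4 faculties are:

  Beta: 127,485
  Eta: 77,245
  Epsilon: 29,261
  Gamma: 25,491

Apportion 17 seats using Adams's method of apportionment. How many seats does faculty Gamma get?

2

Standard divisor 259482/17 ≈ 15263.647; standard quotas: Beta 8.352, Eta 5.061, Epsilon 1.917, Gamma 1.670.
Rounding up gives 9, 6, 2, 2 = 19 seats, so the divisor must be adjusted.
With modified divisor 17100: modified quotas Beta 7.455, Eta 4.517, Epsilon 1.711, Gamma 1.491.
Rounding up: Beta 8, Eta 5, Epsilon 2, Gamma 2 (total 17).
Gamma receives 2.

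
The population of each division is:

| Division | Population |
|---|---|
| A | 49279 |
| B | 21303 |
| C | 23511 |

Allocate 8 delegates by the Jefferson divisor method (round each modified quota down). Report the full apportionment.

Standard divisor 94093/8 ≈ 11761.625; standard quotas: A 4.190, B 1.811, C 1.999.
Rounding down gives 4, 1, 1 = 6 seats, so the divisor must be adjusted.
With modified divisor 10300: modified quotas A 4.784, B 2.068, C 2.283.
Rounding down: A 4, B 2, C 2 (total 8).

A 4, B 2, C 2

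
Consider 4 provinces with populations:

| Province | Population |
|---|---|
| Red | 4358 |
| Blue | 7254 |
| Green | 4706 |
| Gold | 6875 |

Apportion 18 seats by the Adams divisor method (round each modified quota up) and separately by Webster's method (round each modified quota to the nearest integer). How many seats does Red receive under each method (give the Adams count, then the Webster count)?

4 and 3

Adams: Red 4, Blue 5, Green 4, Gold 5.
Webster: Red 3, Blue 6, Green 4, Gold 5.
Red gets 4 under Adams and 3 under Webster.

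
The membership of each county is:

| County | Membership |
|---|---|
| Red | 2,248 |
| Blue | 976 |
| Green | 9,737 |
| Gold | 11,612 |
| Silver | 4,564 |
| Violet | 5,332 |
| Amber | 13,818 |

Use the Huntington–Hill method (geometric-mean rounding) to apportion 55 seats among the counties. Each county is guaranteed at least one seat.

Red: 3, Blue: 1, Green: 11, Gold: 13, Silver: 5, Violet: 6, Amber: 16

With divisor 876: modified quotas Red 2.566, Blue 1.114, Green 11.115, Gold 13.256, Silver 5.210, Violet 6.087, Amber 15.774.
Geometric-mean thresholds: Red √(2·3)=2.449, Blue √(1·2)=1.414, Green √(11·12)=11.489, Gold √(13·14)=13.491, Silver √(5·6)=5.477, Violet √(6·7)=6.481, Amber √(15·16)=15.492.
Each quota rounded against its threshold gives Red 3, Blue 1, Green 11, Gold 13, Silver 5, Violet 6, Amber 16 (total 55).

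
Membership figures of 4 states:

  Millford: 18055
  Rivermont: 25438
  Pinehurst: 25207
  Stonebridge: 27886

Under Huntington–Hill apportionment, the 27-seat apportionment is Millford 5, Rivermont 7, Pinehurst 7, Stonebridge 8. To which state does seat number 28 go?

Rivermont

Priority for the next seat is population ÷ (√(s·(s+1))).
Priorities: Millford 3296.377, Rivermont 3399.296, Pinehurst 3368.427, Stonebridge 3286.397.
Highest priority: Rivermont.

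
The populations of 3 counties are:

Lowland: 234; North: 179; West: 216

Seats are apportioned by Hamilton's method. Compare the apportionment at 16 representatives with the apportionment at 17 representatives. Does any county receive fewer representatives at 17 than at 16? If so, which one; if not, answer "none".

none

At 16 seats: Lowland 6, North 5, West 5.
At 17 seats: Lowland 6, North 5, West 6.
No county's allocation decreased.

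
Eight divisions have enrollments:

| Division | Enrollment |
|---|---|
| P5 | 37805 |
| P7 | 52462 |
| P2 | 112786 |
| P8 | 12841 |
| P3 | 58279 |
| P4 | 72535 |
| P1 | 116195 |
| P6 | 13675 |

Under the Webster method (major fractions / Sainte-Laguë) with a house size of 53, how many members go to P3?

6

Standard divisor 476578/53 ≈ 8992.038; standard quotas: P5 4.204, P7 5.834, P2 12.543, P8 1.428, P3 6.481, P4 8.067, P1 12.922, P6 1.521.
Rounding to the nearest integer gives P5 4, P7 6, P2 13, P8 1, P3 6, P4 8, P1 13, P6 2 — total 53, matching the house size, so no adjustment is needed.
P3 receives 6.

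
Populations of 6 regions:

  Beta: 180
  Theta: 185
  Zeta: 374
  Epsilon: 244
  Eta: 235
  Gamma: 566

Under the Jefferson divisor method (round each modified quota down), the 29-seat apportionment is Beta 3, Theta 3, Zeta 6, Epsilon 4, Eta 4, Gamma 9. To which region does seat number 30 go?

Priority for the next seat is population ÷ (current seats + 1).
Priorities: Beta 45.000, Theta 46.250, Zeta 53.429, Epsilon 48.800, Eta 47.000, Gamma 56.600.
Highest priority: Gamma.

Gamma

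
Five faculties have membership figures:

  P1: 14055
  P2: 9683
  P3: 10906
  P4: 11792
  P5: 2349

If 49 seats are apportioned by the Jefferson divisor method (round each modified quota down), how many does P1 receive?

Standard divisor 48785/49 ≈ 995.612; standard quotas: P1 14.117, P2 9.726, P3 10.954, P4 11.844, P5 2.359.
Rounding down gives 14, 9, 10, 11, 2 = 46 seats, so the divisor must be adjusted.
With modified divisor 950: modified quotas P1 14.795, P2 10.193, P3 11.480, P4 12.413, P5 2.473.
Rounding down: P1 14, P2 10, P3 11, P4 12, P5 2 (total 49).
P1 receives 14.

14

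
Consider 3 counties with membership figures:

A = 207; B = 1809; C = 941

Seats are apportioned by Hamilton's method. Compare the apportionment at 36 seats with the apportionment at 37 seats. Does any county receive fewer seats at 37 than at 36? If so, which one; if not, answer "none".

A

At 36 seats: A 3, B 22, C 11.
At 37 seats: A 2, B 23, C 12.
A drops from 3 to 2.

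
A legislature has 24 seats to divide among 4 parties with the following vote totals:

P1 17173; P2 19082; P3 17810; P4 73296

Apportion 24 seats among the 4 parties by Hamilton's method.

The standard divisor is 127361/24 ≈ 5306.708.
Standard quotas: P1 3.2361, P2 3.5958, P3 3.3561, P4 13.8120.
Lower quotas: P1 3, P2 3, P3 3, P4 13 (sum 22, leaving 2 seats).
Remainders in descending order: P4 0.8120, P2 0.5958, P3 0.3561, P1 0.2361.
The surplus seats go to P4, P2.

P1: 3, P2: 4, P3: 3, P4: 14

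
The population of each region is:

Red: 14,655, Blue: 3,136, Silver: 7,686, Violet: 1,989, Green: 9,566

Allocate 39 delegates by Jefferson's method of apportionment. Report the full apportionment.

Red 16, Blue 3, Silver 8, Violet 2, Green 10

Standard divisor 37032/39 ≈ 949.538; standard quotas: Red 15.434, Blue 3.303, Silver 8.094, Violet 2.095, Green 10.074.
Rounding down gives 15, 3, 8, 2, 10 = 38 seats, so the divisor must be adjusted.
With modified divisor 900: modified quotas Red 16.283, Blue 3.484, Silver 8.540, Violet 2.210, Green 10.629.
Rounding down: Red 16, Blue 3, Silver 8, Violet 2, Green 10 (total 39).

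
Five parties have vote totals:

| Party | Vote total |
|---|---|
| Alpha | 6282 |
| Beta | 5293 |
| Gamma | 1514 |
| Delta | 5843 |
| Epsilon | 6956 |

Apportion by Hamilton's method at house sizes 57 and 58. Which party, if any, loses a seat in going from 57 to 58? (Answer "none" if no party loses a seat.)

At 57 seats: Alpha 14, Beta 12, Gamma 3, Delta 13, Epsilon 15.
At 58 seats: Alpha 14, Beta 12, Gamma 3, Delta 13, Epsilon 16.
No party's allocation decreased.

none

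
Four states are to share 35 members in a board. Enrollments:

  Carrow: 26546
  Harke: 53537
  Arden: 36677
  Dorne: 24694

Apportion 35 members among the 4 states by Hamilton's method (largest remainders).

Carrow 7, Harke 13, Arden 9, Dorne 6

The standard divisor is 141454/35 ≈ 4041.543.
Standard quotas: Carrow 6.5683, Harke 13.2467, Arden 9.0750, Dorne 6.1100.
Lower quotas: Carrow 6, Harke 13, Arden 9, Dorne 6 (sum 34, leaving 1 seat).
Remainders in descending order: Carrow 0.5683, Harke 0.2467, Dorne 0.1100, Arden 0.0750.
The surplus seat goes to Carrow.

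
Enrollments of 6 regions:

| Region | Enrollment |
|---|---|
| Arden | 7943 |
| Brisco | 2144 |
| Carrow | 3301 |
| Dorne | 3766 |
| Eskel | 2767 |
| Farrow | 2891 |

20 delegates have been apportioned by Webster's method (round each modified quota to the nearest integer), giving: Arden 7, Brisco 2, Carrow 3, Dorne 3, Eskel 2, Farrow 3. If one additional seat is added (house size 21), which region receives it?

Eskel

Priority for the next seat is population ÷ (current seats + 0.5).
Priorities: Arden 1059.067, Brisco 857.600, Carrow 943.143, Dorne 1076.000, Eskel 1106.800, Farrow 826.000.
Highest priority: Eskel.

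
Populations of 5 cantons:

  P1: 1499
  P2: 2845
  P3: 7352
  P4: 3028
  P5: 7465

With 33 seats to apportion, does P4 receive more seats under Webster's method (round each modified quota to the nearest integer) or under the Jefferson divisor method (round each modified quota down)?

Webster: P1 2, P2 4, P3 11, P4 5, P5 11.
Jefferson: P1 2, P2 4, P3 11, P4 4, P5 12.
P4 gets 5 under Webster and 4 under Jefferson.

Webster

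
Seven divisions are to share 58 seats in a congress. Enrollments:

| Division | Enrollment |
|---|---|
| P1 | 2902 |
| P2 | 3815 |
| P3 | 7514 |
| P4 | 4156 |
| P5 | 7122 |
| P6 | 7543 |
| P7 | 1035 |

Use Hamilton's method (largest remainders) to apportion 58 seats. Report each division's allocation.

P1: 5, P2: 6, P3: 13, P4: 7, P5: 12, P6: 13, P7: 2

The standard divisor is 34087/58 ≈ 587.707.
Standard quotas: P1 4.9378, P2 6.4913, P3 12.7853, P4 7.0716, P5 12.1183, P6 12.8346, P7 1.7611.
Lower quotas: P1 4, P2 6, P3 12, P4 7, P5 12, P6 12, P7 1 (sum 54, leaving 4 seats).
Remainders in descending order: P1 0.9378, P6 0.8346, P3 0.7853, P7 0.7611, P2 0.4913, P5 0.1183, P4 0.0716.
Largest remainders: P1, P6, P3, P7 receive the extra seats.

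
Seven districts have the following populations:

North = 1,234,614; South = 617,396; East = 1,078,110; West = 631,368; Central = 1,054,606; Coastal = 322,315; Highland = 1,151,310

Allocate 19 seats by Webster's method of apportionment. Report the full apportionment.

Standard divisor 6089719/19 ≈ 320511.526; standard quotas: North 3.852, South 1.926, East 3.364, West 1.970, Central 3.290, Coastal 1.006, Highland 3.592.
Rounding to the nearest integer gives North 4, South 2, East 3, West 2, Central 3, Coastal 1, Highland 4 — total 19, matching the house size, so no adjustment is needed.

North=4, South=2, East=3, West=2, Central=3, Coastal=1, Highland=4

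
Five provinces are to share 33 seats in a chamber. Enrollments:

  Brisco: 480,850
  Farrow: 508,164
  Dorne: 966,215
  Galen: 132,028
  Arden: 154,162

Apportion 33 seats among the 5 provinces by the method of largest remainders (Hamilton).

Brisco: 7; Farrow: 8; Dorne: 14; Galen: 2; Arden: 2

The standard divisor is 2241419/33 ≈ 67921.788.
Standard quotas: Brisco 7.0795, Farrow 7.4816, Dorne 14.2254, Galen 1.9438, Arden 2.2697.
Lower quotas: Brisco 7, Farrow 7, Dorne 14, Galen 1, Arden 2 (sum 31, leaving 2 seats).
Remainders in descending order: Galen 0.9438, Farrow 0.4816, Arden 0.2697, Dorne 0.2254, Brisco 0.0795.
The surplus seats go to Galen, Farrow.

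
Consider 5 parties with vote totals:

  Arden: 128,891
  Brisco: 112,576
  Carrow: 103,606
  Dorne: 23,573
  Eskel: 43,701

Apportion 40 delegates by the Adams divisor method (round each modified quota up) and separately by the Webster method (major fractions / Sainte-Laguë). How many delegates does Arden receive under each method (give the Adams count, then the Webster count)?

Adams: Arden 12, Brisco 11, Carrow 10, Dorne 3, Eskel 4.
Webster: Arden 13, Brisco 11, Carrow 10, Dorne 2, Eskel 4.
Arden gets 12 under Adams and 13 under Webster.

12 and 13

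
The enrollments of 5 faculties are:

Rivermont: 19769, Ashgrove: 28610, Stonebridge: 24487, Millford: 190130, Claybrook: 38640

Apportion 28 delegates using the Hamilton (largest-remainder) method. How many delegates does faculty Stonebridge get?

2

Standard divisor: 301636 ÷ 28 ≈ 10772.714.
Standard quotas: Rivermont 1.8351, Ashgrove 2.6558, Stonebridge 2.2731, Millford 17.6492, Claybrook 3.5868.
Lower quotas: Rivermont 1, Ashgrove 2, Stonebridge 2, Millford 17, Claybrook 3 (sum 25, leaving 3 seats).
Remainders in descending order: Rivermont 0.8351, Ashgrove 0.6558, Millford 0.6492, Claybrook 0.5868, Stonebridge 0.2731.
The surplus seats go to Rivermont, Ashgrove, Millford.
Stonebridge receives 2.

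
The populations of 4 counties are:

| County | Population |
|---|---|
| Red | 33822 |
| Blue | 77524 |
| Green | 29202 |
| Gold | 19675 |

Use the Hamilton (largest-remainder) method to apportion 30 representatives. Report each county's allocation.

Standard divisor: 160223 ÷ 30 ≈ 5340.767.
Standard quotas: Red 6.3328, Blue 14.5155, Green 5.4678, Gold 3.6839.
Lower quotas: Red 6, Blue 14, Green 5, Gold 3 (sum 28, leaving 2 seats).
Remainders in descending order: Gold 0.6839, Blue 0.5155, Green 0.4678, Red 0.3328.
The surplus seats go to Gold, Blue.

Red 6, Blue 15, Green 5, Gold 4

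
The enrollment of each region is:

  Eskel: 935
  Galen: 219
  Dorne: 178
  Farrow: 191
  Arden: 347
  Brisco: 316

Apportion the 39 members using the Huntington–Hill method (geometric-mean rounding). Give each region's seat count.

With divisor 56: modified quotas Eskel 16.696, Galen 3.911, Dorne 3.179, Farrow 3.411, Arden 6.196, Brisco 5.643.
Geometric-mean thresholds: Eskel √(16·17)=16.492, Galen √(3·4)=3.464, Dorne √(3·4)=3.464, Farrow √(3·4)=3.464, Arden √(6·7)=6.481, Brisco √(5·6)=5.477.
Each quota rounded against its threshold gives Eskel 17, Galen 4, Dorne 3, Farrow 3, Arden 6, Brisco 6 (total 39).

Eskel=17, Galen=4, Dorne=3, Farrow=3, Arden=6, Brisco=6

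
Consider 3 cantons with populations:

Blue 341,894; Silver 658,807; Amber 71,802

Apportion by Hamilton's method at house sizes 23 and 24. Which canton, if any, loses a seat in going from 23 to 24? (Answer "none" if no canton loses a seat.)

At 23 seats: Blue 7, Silver 14, Amber 2.
At 24 seats: Blue 8, Silver 15, Amber 1.
Amber drops from 2 to 1.

Amber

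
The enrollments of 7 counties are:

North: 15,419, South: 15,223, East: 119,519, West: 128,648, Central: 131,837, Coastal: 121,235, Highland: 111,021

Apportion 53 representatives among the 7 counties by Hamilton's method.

North: 1, South: 1, East: 10, West: 11, Central: 11, Coastal: 10, Highland: 9

The standard divisor is 642902/53 ≈ 12130.226.
Standard quotas: North 1.2711, South 1.2550, East 9.8530, West 10.6056, Central 10.8685, Coastal 9.9945, Highland 9.1524.
Lower quotas: North 1, South 1, East 9, West 10, Central 10, Coastal 9, Highland 9 (sum 49, leaving 4 seats).
Remainders in descending order: Coastal 0.9945, Central 0.8685, East 0.8530, West 0.6056, North 0.2711, South 0.2550, Highland 0.1524.
Largest remainders: Coastal, Central, East, West receive the extra seats.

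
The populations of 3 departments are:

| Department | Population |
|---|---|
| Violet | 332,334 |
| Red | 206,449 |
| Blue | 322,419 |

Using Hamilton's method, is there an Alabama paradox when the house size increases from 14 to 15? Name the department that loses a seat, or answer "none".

none

At 14 seats: Violet 6, Red 3, Blue 5.
At 15 seats: Violet 6, Red 3, Blue 6.
No department's allocation decreased.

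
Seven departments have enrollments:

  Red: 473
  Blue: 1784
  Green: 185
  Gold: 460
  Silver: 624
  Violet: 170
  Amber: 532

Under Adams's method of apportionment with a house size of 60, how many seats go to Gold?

7

Standard divisor 4228/60 ≈ 70.467; standard quotas: Red 6.712, Blue 25.317, Green 2.625, Gold 6.528, Silver 8.855, Violet 2.412, Amber 7.550.
Rounding up gives 7, 26, 3, 7, 9, 3, 8 = 63 seats, so the divisor must be adjusted.
With modified divisor 76.3: modified quotas Red 6.199, Blue 23.381, Green 2.425, Gold 6.029, Silver 8.178, Violet 2.228, Amber 6.972.
Rounding up: Red 7, Blue 24, Green 3, Gold 7, Silver 9, Violet 3, Amber 7 (total 60).
Gold receives 7.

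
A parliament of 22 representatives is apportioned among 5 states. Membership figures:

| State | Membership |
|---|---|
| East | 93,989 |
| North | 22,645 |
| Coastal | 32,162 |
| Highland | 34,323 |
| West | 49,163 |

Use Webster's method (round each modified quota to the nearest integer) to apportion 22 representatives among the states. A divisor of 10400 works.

East 9; North 2; Coastal 3; Highland 3; West 5

With modified divisor 10400: modified quotas East 9.037, North 2.177, Coastal 3.092, Highland 3.300, West 4.727.
Rounding to the nearest integer: East 9, North 2, Coastal 3, Highland 3, West 5 (total 22).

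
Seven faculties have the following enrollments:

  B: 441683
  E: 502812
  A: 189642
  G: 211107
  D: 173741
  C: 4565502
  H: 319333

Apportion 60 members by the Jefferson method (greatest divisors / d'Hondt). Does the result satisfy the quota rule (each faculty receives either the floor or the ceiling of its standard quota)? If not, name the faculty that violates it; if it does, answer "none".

C

Standard quotas: B 4.138, E 4.711, A 1.777, G 1.978, D 1.628, C 42.776, H 2.992.
Jefferson allocation: B 4, E 4, A 1, G 2, D 1, C 45, H 3.
C has quota 42.776 (lower 42, upper 43) but receives 45 — outside the quota interval.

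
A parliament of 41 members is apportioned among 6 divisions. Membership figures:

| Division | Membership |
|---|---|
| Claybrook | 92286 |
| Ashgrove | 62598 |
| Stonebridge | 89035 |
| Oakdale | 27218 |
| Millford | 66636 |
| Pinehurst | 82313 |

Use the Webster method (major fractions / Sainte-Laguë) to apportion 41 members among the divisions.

Claybrook 9, Ashgrove 6, Stonebridge 9, Oakdale 3, Millford 6, Pinehurst 8

Standard divisor 420086/41 ≈ 10246; standard quotas: Claybrook 9.007, Ashgrove 6.110, Stonebridge 8.690, Oakdale 2.656, Millford 6.504, Pinehurst 8.034.
Rounding to the nearest integer gives 9, 6, 9, 3, 7, 8 = 42 seats, so the divisor must be adjusted.
With modified divisor 10400: modified quotas Claybrook 8.874, Ashgrove 6.019, Stonebridge 8.561, Oakdale 2.617, Millford 6.407, Pinehurst 7.915.
Rounding to the nearest integer: Claybrook 9, Ashgrove 6, Stonebridge 9, Oakdale 3, Millford 6, Pinehurst 8 (total 41).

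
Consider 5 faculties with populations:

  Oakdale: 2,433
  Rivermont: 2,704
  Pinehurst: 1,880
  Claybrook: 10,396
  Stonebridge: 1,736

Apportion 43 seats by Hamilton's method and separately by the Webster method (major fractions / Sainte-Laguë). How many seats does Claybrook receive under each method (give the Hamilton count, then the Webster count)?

Hamilton: Oakdale 6, Rivermont 6, Pinehurst 4, Claybrook 23, Stonebridge 4.
Webster: Oakdale 5, Rivermont 6, Pinehurst 4, Claybrook 24, Stonebridge 4.
Claybrook gets 23 under Hamilton and 24 under Webster.

23 and 24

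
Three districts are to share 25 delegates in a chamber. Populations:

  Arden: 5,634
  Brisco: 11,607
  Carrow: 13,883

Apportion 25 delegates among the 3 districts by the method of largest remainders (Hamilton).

Arden 5, Brisco 9, Carrow 11

Standard divisor: 31124 ÷ 25 ≈ 1244.96.
Standard quotas: Arden 4.5254, Brisco 9.3232, Carrow 11.1514.
Lower quotas: Arden 4, Brisco 9, Carrow 11 (sum 24, leaving 1 seat).
Remainders in descending order: Arden 0.5254, Brisco 0.3232, Carrow 0.1514.
Largest remainder: Arden receives the extra seat.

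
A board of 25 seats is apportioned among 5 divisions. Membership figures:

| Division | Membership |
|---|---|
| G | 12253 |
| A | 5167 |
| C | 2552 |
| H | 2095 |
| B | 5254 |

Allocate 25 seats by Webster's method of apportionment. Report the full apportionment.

G=11, A=5, C=2, H=2, B=5

Standard divisor 27321/25 ≈ 1092.84; standard quotas: G 11.212, A 4.728, C 2.335, H 1.917, B 4.808.
Rounding to the nearest integer gives G 11, A 5, C 2, H 2, B 5 — total 25, matching the house size, so no adjustment is needed.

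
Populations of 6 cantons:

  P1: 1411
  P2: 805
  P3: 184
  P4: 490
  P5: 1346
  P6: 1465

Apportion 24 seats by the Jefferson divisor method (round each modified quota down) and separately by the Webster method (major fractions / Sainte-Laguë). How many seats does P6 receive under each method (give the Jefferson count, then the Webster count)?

Jefferson: P1 6, P2 3, P3 0, P4 2, P5 6, P6 7.
Webster: P1 6, P2 3, P3 1, P4 2, P5 6, P6 6.
P6 gets 7 under Jefferson and 6 under Webster.

7 and 6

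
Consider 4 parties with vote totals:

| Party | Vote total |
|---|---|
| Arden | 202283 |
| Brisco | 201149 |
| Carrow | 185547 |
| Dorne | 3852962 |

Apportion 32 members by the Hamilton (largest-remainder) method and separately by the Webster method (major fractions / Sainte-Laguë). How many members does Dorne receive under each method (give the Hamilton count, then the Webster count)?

28 and 29

Hamilton: Arden 2, Brisco 1, Carrow 1, Dorne 28.
Webster: Arden 1, Brisco 1, Carrow 1, Dorne 29.
Dorne gets 28 under Hamilton and 29 under Webster.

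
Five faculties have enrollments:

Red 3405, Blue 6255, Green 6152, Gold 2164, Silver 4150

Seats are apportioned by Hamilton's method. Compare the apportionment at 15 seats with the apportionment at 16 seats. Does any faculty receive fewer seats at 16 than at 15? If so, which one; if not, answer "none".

none

At 15 seats: Red 2, Blue 4, Green 4, Gold 2, Silver 3.
At 16 seats: Red 2, Blue 5, Green 4, Gold 2, Silver 3.
No faculty's allocation decreased.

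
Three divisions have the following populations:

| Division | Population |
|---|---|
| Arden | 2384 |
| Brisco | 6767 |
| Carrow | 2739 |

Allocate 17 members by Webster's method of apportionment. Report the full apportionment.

Arden 3; Brisco 10; Carrow 4

Standard divisor 11890/17 ≈ 699.412; standard quotas: Arden 3.409, Brisco 9.675, Carrow 3.916.
Rounding to the nearest integer gives Arden 3, Brisco 10, Carrow 4 — total 17, matching the house size, so no adjustment is needed.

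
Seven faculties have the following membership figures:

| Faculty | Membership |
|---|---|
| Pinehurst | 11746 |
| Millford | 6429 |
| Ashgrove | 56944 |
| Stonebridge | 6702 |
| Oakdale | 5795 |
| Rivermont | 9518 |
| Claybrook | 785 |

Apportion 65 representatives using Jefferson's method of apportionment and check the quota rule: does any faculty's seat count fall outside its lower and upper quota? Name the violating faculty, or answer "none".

Ashgrove

Standard quotas: Pinehurst 7.797, Millford 4.268, Ashgrove 37.800, Stonebridge 4.449, Oakdale 3.847, Rivermont 6.318, Claybrook 0.521.
Jefferson allocation: Pinehurst 8, Millford 4, Ashgrove 39, Stonebridge 4, Oakdale 4, Rivermont 6, Claybrook 0.
Ashgrove has quota 37.800 (lower 37, upper 38) but receives 39 — outside the quota interval.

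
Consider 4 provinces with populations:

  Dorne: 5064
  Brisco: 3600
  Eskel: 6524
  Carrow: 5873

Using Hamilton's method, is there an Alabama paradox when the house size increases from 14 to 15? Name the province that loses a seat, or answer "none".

Brisco

At 14 seats: Dorne 3, Brisco 3, Eskel 4, Carrow 4.
At 15 seats: Dorne 4, Brisco 2, Eskel 5, Carrow 4.
Brisco drops from 3 to 2.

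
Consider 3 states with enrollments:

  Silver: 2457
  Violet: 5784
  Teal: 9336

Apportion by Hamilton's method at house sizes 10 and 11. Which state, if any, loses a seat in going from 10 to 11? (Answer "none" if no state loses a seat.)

At 10 seats: Silver 2, Violet 3, Teal 5.
At 11 seats: Silver 1, Violet 4, Teal 6.
Silver drops from 2 to 1.

Silver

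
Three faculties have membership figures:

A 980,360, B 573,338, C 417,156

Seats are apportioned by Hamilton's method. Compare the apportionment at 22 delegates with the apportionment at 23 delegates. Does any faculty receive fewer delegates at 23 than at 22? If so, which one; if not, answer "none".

none

At 22 seats: A 11, B 6, C 5.
At 23 seats: A 11, B 7, C 5.
No faculty's allocation decreased.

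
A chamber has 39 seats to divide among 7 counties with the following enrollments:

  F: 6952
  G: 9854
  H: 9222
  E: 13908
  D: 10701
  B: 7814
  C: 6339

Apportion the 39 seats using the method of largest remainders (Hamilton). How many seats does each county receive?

F=4; G=6; H=6; E=8; D=6; B=5; C=4

The standard divisor is 64790/39 ≈ 1661.282.
Standard quotas: F 4.1847, G 5.9316, H 5.5511, E 8.3718, D 6.4414, B 4.7036, C 3.8157.
Lower quotas: F 4, G 5, H 5, E 8, D 6, B 4, C 3 (sum 35, leaving 4 seats).
Remainders in descending order: G 0.9316, C 0.8157, B 0.7036, H 0.5511, D 0.4414, E 0.3718, F 0.1847.
Largest remainders: G, C, B, H receive the extra seats.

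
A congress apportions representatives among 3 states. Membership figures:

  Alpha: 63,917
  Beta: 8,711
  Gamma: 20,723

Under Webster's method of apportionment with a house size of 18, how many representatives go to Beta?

Standard divisor 93351/18 ≈ 5186.167; standard quotas: Alpha 12.325, Beta 1.680, Gamma 3.996.
Rounding to the nearest integer gives Alpha 12, Beta 2, Gamma 4 — total 18, matching the house size, so no adjustment is needed.
Beta receives 2.

2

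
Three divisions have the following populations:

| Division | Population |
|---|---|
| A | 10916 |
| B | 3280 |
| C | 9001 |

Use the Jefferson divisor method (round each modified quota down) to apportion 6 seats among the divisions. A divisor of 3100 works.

With modified divisor 3100: modified quotas A 3.521, B 1.058, C 2.904.
Rounding down: A 3, B 1, C 2 (total 6).

A 3; B 1; C 2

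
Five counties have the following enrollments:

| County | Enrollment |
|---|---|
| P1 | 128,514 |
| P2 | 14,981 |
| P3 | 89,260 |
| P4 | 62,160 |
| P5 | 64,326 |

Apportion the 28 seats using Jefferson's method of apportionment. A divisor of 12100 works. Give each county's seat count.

With modified divisor 12100: modified quotas P1 10.621, P2 1.238, P3 7.377, P4 5.137, P5 5.316.
Rounding down: P1 10, P2 1, P3 7, P4 5, P5 5 (total 28).

P1: 10, P2: 1, P3: 7, P4: 5, P5: 5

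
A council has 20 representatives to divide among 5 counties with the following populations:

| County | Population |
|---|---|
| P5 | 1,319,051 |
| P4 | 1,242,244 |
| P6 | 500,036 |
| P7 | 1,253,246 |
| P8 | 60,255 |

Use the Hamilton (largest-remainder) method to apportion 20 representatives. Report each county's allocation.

P5: 6, P4: 6, P6: 2, P7: 6, P8: 0

Standard divisor: 4374832 ÷ 20 ≈ 218741.6.
Standard quotas: P5 6.0302, P4 5.6790, P6 2.2860, P7 5.7293, P8 0.2755.
Lower quotas: P5 6, P4 5, P6 2, P7 5, P8 0 (sum 18, leaving 2 seats).
Remainders in descending order: P7 0.7293, P4 0.6790, P6 0.2860, P8 0.2755, P5 0.0302.
The surplus seats go to P7, P4.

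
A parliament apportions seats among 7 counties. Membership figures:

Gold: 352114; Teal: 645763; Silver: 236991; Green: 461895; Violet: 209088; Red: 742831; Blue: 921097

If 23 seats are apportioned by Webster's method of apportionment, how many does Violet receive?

1

Standard divisor 3569779/23 ≈ 155207.783; standard quotas: Gold 2.269, Teal 4.161, Silver 1.527, Green 2.976, Violet 1.347, Red 4.786, Blue 5.935.
Rounding to the nearest integer gives Gold 2, Teal 4, Silver 2, Green 3, Violet 1, Red 5, Blue 6 — total 23, matching the house size, so no adjustment is needed.
Violet receives 1.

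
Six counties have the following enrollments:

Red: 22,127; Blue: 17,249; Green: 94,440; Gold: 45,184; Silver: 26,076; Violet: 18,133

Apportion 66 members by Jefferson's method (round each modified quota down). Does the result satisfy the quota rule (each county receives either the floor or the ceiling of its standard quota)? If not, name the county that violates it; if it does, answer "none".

Green

Standard quotas: Red 6.543, Blue 5.100, Green 27.925, Gold 13.360, Silver 7.710, Violet 5.362.
Jefferson allocation: Red 6, Blue 5, Green 29, Gold 13, Silver 8, Violet 5.
Green has quota 27.925 (lower 27, upper 28) but receives 29 — outside the quota interval.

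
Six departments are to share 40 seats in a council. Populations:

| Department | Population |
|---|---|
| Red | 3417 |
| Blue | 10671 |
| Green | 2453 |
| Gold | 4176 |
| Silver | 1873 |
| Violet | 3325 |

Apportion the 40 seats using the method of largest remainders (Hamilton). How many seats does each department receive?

Red=5, Blue=17, Green=4, Gold=6, Silver=3, Violet=5

The standard divisor is 25915/40 ≈ 647.875.
Standard quotas: Red 5.2742, Blue 16.4708, Green 3.7862, Gold 6.4457, Silver 2.8910, Violet 5.1322.
Lower quotas: Red 5, Blue 16, Green 3, Gold 6, Silver 2, Violet 5 (sum 37, leaving 3 seats).
Remainders in descending order: Silver 0.8910, Green 0.7862, Blue 0.4708, Gold 0.4457, Red 0.2742, Violet 0.1322.
Largest remainders: Silver, Green, Blue receive the extra seats.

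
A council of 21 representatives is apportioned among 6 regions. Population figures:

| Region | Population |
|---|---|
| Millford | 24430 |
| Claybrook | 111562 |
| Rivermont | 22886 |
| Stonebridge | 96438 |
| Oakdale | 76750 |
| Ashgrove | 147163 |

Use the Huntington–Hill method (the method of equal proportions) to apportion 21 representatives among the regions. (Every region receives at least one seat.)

With divisor 22432: modified quotas Millford 1.089, Claybrook 4.973, Rivermont 1.020, Stonebridge 4.299, Oakdale 3.421, Ashgrove 6.560.
Geometric-mean thresholds: Millford √(1·2)=1.414, Claybrook √(4·5)=4.472, Rivermont √(1·2)=1.414, Stonebridge √(4·5)=4.472, Oakdale √(3·4)=3.464, Ashgrove √(6·7)=6.481.
Each quota rounded against its threshold gives Millford 1, Claybrook 5, Rivermont 1, Stonebridge 4, Oakdale 3, Ashgrove 7 (total 21).

Millford 1, Claybrook 5, Rivermont 1, Stonebridge 4, Oakdale 3, Ashgrove 7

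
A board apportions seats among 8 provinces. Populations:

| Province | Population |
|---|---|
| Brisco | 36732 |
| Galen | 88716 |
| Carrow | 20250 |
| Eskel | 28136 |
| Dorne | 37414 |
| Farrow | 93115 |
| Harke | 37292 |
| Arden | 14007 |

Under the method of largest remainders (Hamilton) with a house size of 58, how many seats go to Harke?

6

Total 355662; standard divisor 355662/58 ≈ 6132.103.
Standard quotas: Brisco 5.9901, Galen 14.4675, Carrow 3.3023, Eskel 4.5883, Dorne 6.1013, Farrow 15.1848, Harke 6.0814, Arden 2.2842.
Lower quotas: Brisco 5, Galen 14, Carrow 3, Eskel 4, Dorne 6, Farrow 15, Harke 6, Arden 2 (sum 55, leaving 3 seats).
Remainders in descending order: Brisco 0.9901, Eskel 0.5883, Galen 0.4675, Carrow 0.3023, Arden 0.2842, Farrow 0.1848, Dorne 0.1013, Harke 0.0814.
The surplus seats go to Brisco, Eskel, Galen.
Harke receives 6.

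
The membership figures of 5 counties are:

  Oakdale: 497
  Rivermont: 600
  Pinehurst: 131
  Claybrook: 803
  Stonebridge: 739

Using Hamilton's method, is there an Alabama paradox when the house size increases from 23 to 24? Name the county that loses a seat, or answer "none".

At 23 seats: Oakdale 4, Rivermont 5, Pinehurst 1, Claybrook 7, Stonebridge 6.
At 24 seats: Oakdale 4, Rivermont 5, Pinehurst 1, Claybrook 7, Stonebridge 7.
No county's allocation decreased.

none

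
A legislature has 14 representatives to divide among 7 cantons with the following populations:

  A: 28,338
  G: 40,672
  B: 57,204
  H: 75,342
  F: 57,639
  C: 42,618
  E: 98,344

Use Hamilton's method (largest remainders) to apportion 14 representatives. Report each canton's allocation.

Standard divisor: 400157 ÷ 14 ≈ 28582.643.
Standard quotas: A 0.9914, G 1.4230, B 2.0014, H 2.6359, F 2.0166, C 1.4910, E 3.4407.
Lower quotas: A 0, G 1, B 2, H 2, F 2, C 1, E 3 (sum 11, leaving 3 seats).
Remainders in descending order: A 0.9914, H 0.6359, C 0.4910, E 0.4407, G 0.4230, F 0.0166, B 0.0014.
The surplus seats go to A, H, C.

A: 1; G: 1; B: 2; H: 3; F: 2; C: 2; E: 3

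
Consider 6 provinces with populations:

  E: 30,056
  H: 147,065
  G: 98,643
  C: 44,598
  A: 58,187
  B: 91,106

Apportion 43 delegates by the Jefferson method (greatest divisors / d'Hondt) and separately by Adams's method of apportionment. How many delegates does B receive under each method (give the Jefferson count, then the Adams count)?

9 and 8

Jefferson: E 2, H 14, G 9, C 4, A 5, B 9.
Adams: E 3, H 13, G 9, C 4, A 6, B 8.
B gets 9 under Jefferson and 8 under Adams.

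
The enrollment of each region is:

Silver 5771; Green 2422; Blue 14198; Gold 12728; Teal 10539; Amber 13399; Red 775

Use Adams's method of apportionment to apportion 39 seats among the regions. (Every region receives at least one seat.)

Standard divisor 59832/39 ≈ 1534.154; standard quotas: Silver 3.762, Green 1.579, Blue 9.255, Gold 8.296, Teal 6.870, Amber 8.734, Red 0.505.
Rounding up gives 4, 2, 10, 9, 7, 9, 1 = 42 seats, so the divisor must be adjusted.
With modified divisor 1700: modified quotas Silver 3.395, Green 1.425, Blue 8.352, Gold 7.487, Teal 6.199, Amber 7.882, Red 0.456.
Rounding up: Silver 4, Green 2, Blue 9, Gold 8, Teal 7, Amber 8, Red 1 (total 39).

Silver 4; Green 2; Blue 9; Gold 8; Teal 7; Amber 8; Red 1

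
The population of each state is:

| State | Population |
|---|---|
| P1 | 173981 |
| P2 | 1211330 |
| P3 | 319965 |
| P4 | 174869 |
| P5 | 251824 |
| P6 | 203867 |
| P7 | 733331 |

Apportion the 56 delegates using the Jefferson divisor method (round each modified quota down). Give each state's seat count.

Standard divisor 3069167/56 ≈ 54806.554; standard quotas: P1 3.174, P2 22.102, P3 5.838, P4 3.191, P5 4.595, P6 3.720, P7 13.380.
Rounding down gives 3, 22, 5, 3, 4, 3, 13 = 53 seats, so the divisor must be adjusted.
With modified divisor 51700: modified quotas P1 3.365, P2 23.430, P3 6.189, P4 3.382, P5 4.871, P6 3.943, P7 14.184.
Rounding down: P1 3, P2 23, P3 6, P4 3, P5 4, P6 3, P7 14 (total 56).

P1 3, P2 23, P3 6, P4 3, P5 4, P6 3, P7 14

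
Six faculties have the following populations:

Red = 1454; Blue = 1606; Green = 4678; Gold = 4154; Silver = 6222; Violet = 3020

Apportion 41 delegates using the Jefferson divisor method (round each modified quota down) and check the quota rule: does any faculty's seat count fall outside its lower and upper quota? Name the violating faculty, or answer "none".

none

Standard quotas: Red 2.821, Blue 3.116, Green 9.075, Gold 8.059, Silver 12.071, Violet 5.859.
Jefferson allocation: Red 3, Blue 3, Green 9, Gold 8, Silver 12, Violet 6.
Every allocation lies between the lower and upper quota.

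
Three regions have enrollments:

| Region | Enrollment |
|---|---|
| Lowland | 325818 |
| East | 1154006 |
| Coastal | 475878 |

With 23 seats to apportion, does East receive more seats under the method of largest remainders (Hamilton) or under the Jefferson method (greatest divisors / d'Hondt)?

Jefferson

Hamilton: Lowland 4, East 13, Coastal 6.
Jefferson: Lowland 4, East 14, Coastal 5.
East gets 13 under Hamilton and 14 under Jefferson.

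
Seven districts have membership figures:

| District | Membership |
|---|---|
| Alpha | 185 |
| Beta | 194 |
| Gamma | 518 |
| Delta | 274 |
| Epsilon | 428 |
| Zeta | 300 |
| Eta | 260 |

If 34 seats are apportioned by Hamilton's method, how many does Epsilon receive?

7

The standard divisor is 2159/34 ≈ 63.5.
Standard quotas: Alpha 2.913, Beta 3.055, Gamma 8.157, Delta 4.315, Epsilon 6.740, Zeta 4.724, Eta 4.094.
Lower quotas: Alpha 2, Beta 3, Gamma 8, Delta 4, Epsilon 6, Zeta 4, Eta 4 (sum 31, leaving 3 seats).
Remainders in descending order: Alpha 0.913, Epsilon 0.740, Zeta 0.724, Delta 0.315, Gamma 0.157, Eta 0.094, Beta 0.055.
Largest remainders: Alpha, Epsilon, Zeta receive the extra seats.
Epsilon receives 7.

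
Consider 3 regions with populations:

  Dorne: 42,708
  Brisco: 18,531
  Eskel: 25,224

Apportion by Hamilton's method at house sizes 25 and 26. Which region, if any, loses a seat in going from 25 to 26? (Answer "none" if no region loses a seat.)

At 25 seats: Dorne 12, Brisco 6, Eskel 7.
At 26 seats: Dorne 13, Brisco 5, Eskel 8.
Brisco drops from 6 to 5.

Brisco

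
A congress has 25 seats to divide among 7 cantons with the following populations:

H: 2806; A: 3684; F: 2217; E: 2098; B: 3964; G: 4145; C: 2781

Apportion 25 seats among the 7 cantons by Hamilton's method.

Standard divisor: 21695 ÷ 25 ≈ 867.8.
Standard quotas: H 3.233, A 4.245, F 2.555, E 2.418, B 4.568, G 4.776, C 3.205.
Lower quotas: H 3, A 4, F 2, E 2, B 4, G 4, C 3 (sum 22, leaving 3 seats).
Remainders in descending order: G 0.776, B 0.568, F 0.555, E 0.418, A 0.245, H 0.233, C 0.205.
Largest remainders: G, B, F receive the extra seats.

H=3, A=4, F=3, E=2, B=5, G=5, C=3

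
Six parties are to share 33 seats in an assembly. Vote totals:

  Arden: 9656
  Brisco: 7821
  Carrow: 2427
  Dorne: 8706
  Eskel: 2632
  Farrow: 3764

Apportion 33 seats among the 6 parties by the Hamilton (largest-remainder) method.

Arden 9, Brisco 7, Carrow 2, Dorne 8, Eskel 3, Farrow 4

The standard divisor is 35006/33 ≈ 1060.788.
Standard quotas: Arden 9.1027, Brisco 7.3728, Carrow 2.2879, Dorne 8.2071, Eskel 2.4812, Farrow 3.5483.
Lower quotas: Arden 9, Brisco 7, Carrow 2, Dorne 8, Eskel 2, Farrow 3 (sum 31, leaving 2 seats).
Remainders in descending order: Farrow 0.5483, Eskel 0.4812, Brisco 0.3728, Carrow 0.2879, Dorne 0.2071, Arden 0.1027.
The surplus seats go to Farrow, Eskel.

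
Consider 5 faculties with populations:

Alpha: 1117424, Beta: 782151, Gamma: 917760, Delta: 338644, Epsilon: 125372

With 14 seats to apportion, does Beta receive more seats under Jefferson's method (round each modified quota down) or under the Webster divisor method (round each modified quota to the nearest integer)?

Jefferson: Alpha 5, Beta 4, Gamma 4, Delta 1, Epsilon 0.
Webster: Alpha 5, Beta 3, Gamma 4, Delta 1, Epsilon 1.
Beta gets 4 under Jefferson and 3 under Webster.

Jefferson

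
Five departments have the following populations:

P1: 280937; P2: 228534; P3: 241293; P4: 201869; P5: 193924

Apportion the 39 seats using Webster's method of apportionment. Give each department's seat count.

P1 9; P2 8; P3 8; P4 7; P5 7

Standard divisor 1146557/39 ≈ 29398.897; standard quotas: P1 9.556, P2 7.774, P3 8.208, P4 6.867, P5 6.596.
Rounding to the nearest integer gives 10, 8, 8, 7, 7 = 40 seats, so the divisor must be adjusted.
With modified divisor 29700: modified quotas P1 9.459, P2 7.695, P3 8.124, P4 6.797, P5 6.529.
Rounding to the nearest integer: P1 9, P2 8, P3 8, P4 7, P5 7 (total 39).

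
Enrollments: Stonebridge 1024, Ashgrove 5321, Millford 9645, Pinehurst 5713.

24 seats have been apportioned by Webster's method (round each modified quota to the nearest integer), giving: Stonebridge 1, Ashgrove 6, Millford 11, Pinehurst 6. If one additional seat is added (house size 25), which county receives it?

Pinehurst

Priority for the next seat is population ÷ (current seats + 0.5).
Priorities: Stonebridge 682.667, Ashgrove 818.615, Millford 838.696, Pinehurst 878.923.
Highest priority: Pinehurst.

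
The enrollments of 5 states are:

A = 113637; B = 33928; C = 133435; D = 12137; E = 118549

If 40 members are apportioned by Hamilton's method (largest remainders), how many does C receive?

13

Standard divisor: 411686 ÷ 40 ≈ 10292.15.
Standard quotas: A 11.0411, B 3.2965, C 12.9647, D 1.1792, E 11.5184.
Lower quotas: A 11, B 3, C 12, D 1, E 11 (sum 38, leaving 2 seats).
Remainders in descending order: C 0.9647, E 0.5184, B 0.2965, D 0.1792, A 0.0411.
The surplus seats go to C, E.
C receives 13.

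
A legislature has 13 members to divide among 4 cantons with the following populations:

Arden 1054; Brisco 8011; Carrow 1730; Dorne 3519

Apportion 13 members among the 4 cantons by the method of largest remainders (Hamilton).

Arden=1, Brisco=7, Carrow=2, Dorne=3

Total 14314; standard divisor 14314/13 ≈ 1101.077.
Standard quotas: Arden 0.9572, Brisco 7.2756, Carrow 1.5712, Dorne 3.1960.
Lower quotas: Arden 0, Brisco 7, Carrow 1, Dorne 3 (sum 11, leaving 2 seats).
Remainders in descending order: Arden 0.9572, Carrow 0.5712, Brisco 0.2756, Dorne 0.1960.
The surplus seats go to Arden, Carrow.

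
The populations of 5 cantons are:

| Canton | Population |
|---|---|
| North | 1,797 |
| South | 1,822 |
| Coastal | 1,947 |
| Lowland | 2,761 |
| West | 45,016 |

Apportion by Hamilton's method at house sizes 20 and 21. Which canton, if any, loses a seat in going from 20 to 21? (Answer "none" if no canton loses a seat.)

At 20 seats: North 0, South 1, Coastal 1, Lowland 1, West 17.
At 21 seats: North 0, South 1, Coastal 1, Lowland 1, West 18.
No canton's allocation decreased.

none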